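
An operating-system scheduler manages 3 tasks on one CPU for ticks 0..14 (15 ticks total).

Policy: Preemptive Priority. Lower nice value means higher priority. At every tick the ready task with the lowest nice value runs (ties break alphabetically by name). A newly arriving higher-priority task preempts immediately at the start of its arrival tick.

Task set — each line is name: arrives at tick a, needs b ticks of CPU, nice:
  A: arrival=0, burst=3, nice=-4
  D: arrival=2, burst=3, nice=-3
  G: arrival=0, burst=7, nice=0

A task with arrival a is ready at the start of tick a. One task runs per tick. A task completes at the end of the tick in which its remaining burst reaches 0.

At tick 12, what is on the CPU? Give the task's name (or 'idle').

running at tick 12 = G

t=0: ready={A,G} → run A
t=1: ready={A,G} → run A
t=2: ready={A,D,G} → run A
t=3: ready={D,G} → run D
t=4: ready={D,G} → run D
t=5: ready={D,G} → run D
t=6: ready={G} → run G
t=7: ready={G} → run G
t=8: ready={G} → run G
t=9: ready={G} → run G
t=10: ready={G} → run G
t=11: ready={G} → run G
t=12: ready={G} → run G
t=13: (idle)
t=14: (idle)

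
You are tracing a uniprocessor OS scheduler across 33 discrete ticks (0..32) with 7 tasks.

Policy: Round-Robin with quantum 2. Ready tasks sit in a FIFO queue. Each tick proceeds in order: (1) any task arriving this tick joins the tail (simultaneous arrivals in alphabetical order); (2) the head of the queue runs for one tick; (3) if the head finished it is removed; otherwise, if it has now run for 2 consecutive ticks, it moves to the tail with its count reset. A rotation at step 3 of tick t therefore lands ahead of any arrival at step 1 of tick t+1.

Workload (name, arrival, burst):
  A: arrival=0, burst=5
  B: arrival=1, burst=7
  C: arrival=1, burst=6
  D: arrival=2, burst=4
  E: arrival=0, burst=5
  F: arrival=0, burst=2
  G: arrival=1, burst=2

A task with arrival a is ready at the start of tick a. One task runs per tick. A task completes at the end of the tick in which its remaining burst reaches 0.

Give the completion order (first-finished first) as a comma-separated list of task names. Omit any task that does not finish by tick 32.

t=0: queue=[A,E,F] q_used=0 → run A
t=1: queue=[A,E,F,B,C,G] q_used=1 → run A
t=2: queue=[E,F,B,C,G,A,D] q_used=0 → run E
t=3: queue=[E,F,B,C,G,A,D] q_used=1 → run E
t=4: queue=[F,B,C,G,A,D,E] q_used=0 → run F
t=5: queue=[F,B,C,G,A,D,E] q_used=1 → run F
t=6: queue=[B,C,G,A,D,E] q_used=0 → run B
t=7: queue=[B,C,G,A,D,E] q_used=1 → run B
t=8: queue=[C,G,A,D,E,B] q_used=0 → run C
t=9: queue=[C,G,A,D,E,B] q_used=1 → run C
t=10: queue=[G,A,D,E,B,C] q_used=0 → run G
t=11: queue=[G,A,D,E,B,C] q_used=1 → run G
t=12: queue=[A,D,E,B,C] q_used=0 → run A
t=13: queue=[A,D,E,B,C] q_used=1 → run A
t=14: queue=[D,E,B,C,A] q_used=0 → run D
t=15: queue=[D,E,B,C,A] q_used=1 → run D
t=16: queue=[E,B,C,A,D] q_used=0 → run E
t=17: queue=[E,B,C,A,D] q_used=1 → run E
t=18: queue=[B,C,A,D,E] q_used=0 → run B
t=19: queue=[B,C,A,D,E] q_used=1 → run B
t=20: queue=[C,A,D,E,B] q_used=0 → run C
t=21: queue=[C,A,D,E,B] q_used=1 → run C
t=22: queue=[A,D,E,B,C] q_used=0 → run A
t=23: queue=[D,E,B,C] q_used=0 → run D
t=24: queue=[D,E,B,C] q_used=1 → run D
t=25: queue=[E,B,C] q_used=0 → run E
t=26: queue=[B,C] q_used=0 → run B
t=27: queue=[B,C] q_used=1 → run B
t=28: queue=[C,B] q_used=0 → run C
t=29: queue=[C,B] q_used=1 → run C
t=30: queue=[B] q_used=0 → run B
t=31: (idle)
t=32: (idle)

completion order = F, G, A, D, E, C, B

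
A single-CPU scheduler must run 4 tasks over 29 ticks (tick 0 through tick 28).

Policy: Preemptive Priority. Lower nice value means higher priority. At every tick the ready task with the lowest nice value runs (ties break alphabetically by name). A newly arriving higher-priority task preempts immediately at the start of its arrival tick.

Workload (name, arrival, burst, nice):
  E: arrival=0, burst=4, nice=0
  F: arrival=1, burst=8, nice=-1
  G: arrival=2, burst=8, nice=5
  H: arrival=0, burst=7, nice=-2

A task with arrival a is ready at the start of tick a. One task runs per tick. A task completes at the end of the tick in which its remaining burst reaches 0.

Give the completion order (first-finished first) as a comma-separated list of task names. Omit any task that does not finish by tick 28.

t=0: ready={E,H} → run H
t=1: ready={E,F,H} → run H
t=2: ready={E,F,G,H} → run H
t=3: ready={E,F,G,H} → run H
t=4: ready={E,F,G,H} → run H
t=5: ready={E,F,G,H} → run H
t=6: ready={E,F,G,H} → run H
t=7: ready={E,F,G} → run F
t=8: ready={E,F,G} → run F
t=9: ready={E,F,G} → run F
t=10: ready={E,F,G} → run F
t=11: ready={E,F,G} → run F
t=12: ready={E,F,G} → run F
t=13: ready={E,F,G} → run F
t=14: ready={E,F,G} → run F
t=15: ready={E,G} → run E
t=16: ready={E,G} → run E
t=17: ready={E,G} → run E
t=18: ready={E,G} → run E
t=19: ready={G} → run G
t=20: ready={G} → run G
t=21: ready={G} → run G
t=22: ready={G} → run G
t=23: ready={G} → run G
t=24: ready={G} → run G
t=25: ready={G} → run G
t=26: ready={G} → run G
t=27: (idle)
t=28: (idle)

completion order = H, F, E, G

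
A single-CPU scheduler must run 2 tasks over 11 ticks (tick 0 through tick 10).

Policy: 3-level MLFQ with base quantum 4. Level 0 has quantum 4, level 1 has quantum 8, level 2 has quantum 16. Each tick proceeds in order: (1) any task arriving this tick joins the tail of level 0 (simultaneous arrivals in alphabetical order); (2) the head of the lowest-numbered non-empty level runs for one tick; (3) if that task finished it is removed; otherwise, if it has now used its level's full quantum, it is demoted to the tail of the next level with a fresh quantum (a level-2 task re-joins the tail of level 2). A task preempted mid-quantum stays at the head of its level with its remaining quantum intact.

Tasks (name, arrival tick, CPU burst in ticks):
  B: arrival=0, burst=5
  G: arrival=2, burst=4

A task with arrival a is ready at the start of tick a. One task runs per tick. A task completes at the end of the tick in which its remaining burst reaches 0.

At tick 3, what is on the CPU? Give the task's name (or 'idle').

t=0: L0/L1/L2 = B/-/- → run B
t=1: L0/L1/L2 = B/-/- → run B
t=2: L0/L1/L2 = BG/-/- → run B
t=3: L0/L1/L2 = BG/-/- → run B
t=4: L0/L1/L2 = G/B/- → run G
t=5: L0/L1/L2 = G/B/- → run G
t=6: L0/L1/L2 = G/B/- → run G
t=7: L0/L1/L2 = G/B/- → run G
t=8: L0/L1/L2 = -/B/- → run B
t=9: (idle)
t=10: (idle)

running at tick 3 = B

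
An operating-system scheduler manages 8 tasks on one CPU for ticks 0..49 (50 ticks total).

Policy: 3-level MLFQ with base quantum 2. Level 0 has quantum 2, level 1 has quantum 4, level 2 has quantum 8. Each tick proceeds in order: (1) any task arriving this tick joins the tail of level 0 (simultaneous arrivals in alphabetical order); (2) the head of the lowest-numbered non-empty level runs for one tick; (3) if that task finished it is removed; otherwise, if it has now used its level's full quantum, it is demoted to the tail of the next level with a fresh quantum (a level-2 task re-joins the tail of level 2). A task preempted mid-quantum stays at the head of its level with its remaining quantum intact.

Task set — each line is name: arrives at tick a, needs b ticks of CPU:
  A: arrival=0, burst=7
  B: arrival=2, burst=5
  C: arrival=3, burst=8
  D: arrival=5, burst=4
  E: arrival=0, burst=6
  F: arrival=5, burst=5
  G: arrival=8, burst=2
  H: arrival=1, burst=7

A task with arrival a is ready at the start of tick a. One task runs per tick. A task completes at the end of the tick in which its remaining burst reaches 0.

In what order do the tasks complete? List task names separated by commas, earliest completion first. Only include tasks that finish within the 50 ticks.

t=0: L0/L1/L2 = AE/-/- → run A
t=1: L0/L1/L2 = AEH/-/- → run A
t=2: L0/L1/L2 = EHB/A/- → run E
t=3: L0/L1/L2 = EHBC/A/- → run E
t=4: L0/L1/L2 = HBC/AE/- → run H
t=5: L0/L1/L2 = HBCDF/AE/- → run H
t=6: L0/L1/L2 = BCDF/AEH/- → run B
t=7: L0/L1/L2 = BCDF/AEH/- → run B
t=8: L0/L1/L2 = CDFG/AEHB/- → run C
t=9: L0/L1/L2 = CDFG/AEHB/- → run C
t=10: L0/L1/L2 = DFG/AEHBC/- → run D
t=11: L0/L1/L2 = DFG/AEHBC/- → run D
t=12: L0/L1/L2 = FG/AEHBCD/- → run F
t=13: L0/L1/L2 = FG/AEHBCD/- → run F
t=14: L0/L1/L2 = G/AEHBCDF/- → run G
t=15: L0/L1/L2 = G/AEHBCDF/- → run G
t=16: L0/L1/L2 = -/AEHBCDF/- → run A
t=17: L0/L1/L2 = -/AEHBCDF/- → run A
t=18: L0/L1/L2 = -/AEHBCDF/- → run A
t=19: L0/L1/L2 = -/AEHBCDF/- → run A
t=20: L0/L1/L2 = -/EHBCDF/A → run E
t=21: L0/L1/L2 = -/EHBCDF/A → run E
t=22: L0/L1/L2 = -/EHBCDF/A → run E
t=23: L0/L1/L2 = -/EHBCDF/A → run E
t=24: L0/L1/L2 = -/HBCDF/A → run H
t=25: L0/L1/L2 = -/HBCDF/A → run H
t=26: L0/L1/L2 = -/HBCDF/A → run H
t=27: L0/L1/L2 = -/HBCDF/A → run H
t=28: L0/L1/L2 = -/BCDF/AH → run B
t=29: L0/L1/L2 = -/BCDF/AH → run B
t=30: L0/L1/L2 = -/BCDF/AH → run B
t=31: L0/L1/L2 = -/CDF/AH → run C
t=32: L0/L1/L2 = -/CDF/AH → run C
t=33: L0/L1/L2 = -/CDF/AH → run C
t=34: L0/L1/L2 = -/CDF/AH → run C
t=35: L0/L1/L2 = -/DF/AHC → run D
t=36: L0/L1/L2 = -/DF/AHC → run D
t=37: L0/L1/L2 = -/F/AHC → run F
t=38: L0/L1/L2 = -/F/AHC → run F
t=39: L0/L1/L2 = -/F/AHC → run F
t=40: L0/L1/L2 = -/-/AHC → run A
t=41: L0/L1/L2 = -/-/HC → run H
t=42: L0/L1/L2 = -/-/C → run C
t=43: L0/L1/L2 = -/-/C → run C
t=44: (idle)
t=45: (idle)
t=46: (idle)
t=47: (idle)
t=48: (idle)
t=49: (idle)

completion order = G, E, B, D, F, A, H, C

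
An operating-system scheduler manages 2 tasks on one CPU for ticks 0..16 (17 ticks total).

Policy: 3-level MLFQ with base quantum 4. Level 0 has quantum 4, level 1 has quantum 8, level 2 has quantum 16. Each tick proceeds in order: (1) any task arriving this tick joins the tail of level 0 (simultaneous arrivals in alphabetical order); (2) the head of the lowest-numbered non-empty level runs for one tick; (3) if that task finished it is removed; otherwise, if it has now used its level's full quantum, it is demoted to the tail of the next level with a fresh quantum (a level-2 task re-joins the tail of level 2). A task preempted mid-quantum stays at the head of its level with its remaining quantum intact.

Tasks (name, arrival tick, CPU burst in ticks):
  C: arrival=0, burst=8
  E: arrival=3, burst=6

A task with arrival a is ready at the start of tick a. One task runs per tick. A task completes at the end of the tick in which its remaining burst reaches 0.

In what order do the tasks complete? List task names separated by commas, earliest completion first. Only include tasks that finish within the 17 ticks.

completion order = C, E

t=0: L0/L1/L2 = C/-/- → run C
t=1: L0/L1/L2 = C/-/- → run C
t=2: L0/L1/L2 = C/-/- → run C
t=3: L0/L1/L2 = CE/-/- → run C
t=4: L0/L1/L2 = E/C/- → run E
t=5: L0/L1/L2 = E/C/- → run E
t=6: L0/L1/L2 = E/C/- → run E
t=7: L0/L1/L2 = E/C/- → run E
t=8: L0/L1/L2 = -/CE/- → run C
t=9: L0/L1/L2 = -/CE/- → run C
t=10: L0/L1/L2 = -/CE/- → run C
t=11: L0/L1/L2 = -/CE/- → run C
t=12: L0/L1/L2 = -/E/- → run E
t=13: L0/L1/L2 = -/E/- → run E
t=14: (idle)
t=15: (idle)
t=16: (idle)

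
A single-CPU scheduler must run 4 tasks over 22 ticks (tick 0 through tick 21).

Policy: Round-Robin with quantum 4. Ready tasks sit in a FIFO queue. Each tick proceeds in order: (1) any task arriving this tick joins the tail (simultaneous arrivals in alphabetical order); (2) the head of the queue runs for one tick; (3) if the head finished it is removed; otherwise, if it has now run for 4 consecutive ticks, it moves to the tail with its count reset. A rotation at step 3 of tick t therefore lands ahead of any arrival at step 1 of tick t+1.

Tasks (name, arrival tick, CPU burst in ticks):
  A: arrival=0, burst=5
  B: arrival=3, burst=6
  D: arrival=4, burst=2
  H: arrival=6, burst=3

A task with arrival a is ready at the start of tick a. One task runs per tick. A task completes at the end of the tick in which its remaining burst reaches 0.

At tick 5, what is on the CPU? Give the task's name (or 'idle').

t=0: queue=[A] q_used=0 → run A
t=1: queue=[A] q_used=1 → run A
t=2: queue=[A] q_used=2 → run A
t=3: queue=[A,B] q_used=3 → run A
t=4: queue=[B,A,D] q_used=0 → run B
t=5: queue=[B,A,D] q_used=1 → run B
t=6: queue=[B,A,D,H] q_used=2 → run B
t=7: queue=[B,A,D,H] q_used=3 → run B
t=8: queue=[A,D,H,B] q_used=0 → run A
t=9: queue=[D,H,B] q_used=0 → run D
t=10: queue=[D,H,B] q_used=1 → run D
t=11: queue=[H,B] q_used=0 → run H
t=12: queue=[H,B] q_used=1 → run H
t=13: queue=[H,B] q_used=2 → run H
t=14: queue=[B] q_used=0 → run B
t=15: queue=[B] q_used=1 → run B
t=16: (idle)
t=17: (idle)
t=18: (idle)
t=19: (idle)
t=20: (idle)
t=21: (idle)

running at tick 5 = B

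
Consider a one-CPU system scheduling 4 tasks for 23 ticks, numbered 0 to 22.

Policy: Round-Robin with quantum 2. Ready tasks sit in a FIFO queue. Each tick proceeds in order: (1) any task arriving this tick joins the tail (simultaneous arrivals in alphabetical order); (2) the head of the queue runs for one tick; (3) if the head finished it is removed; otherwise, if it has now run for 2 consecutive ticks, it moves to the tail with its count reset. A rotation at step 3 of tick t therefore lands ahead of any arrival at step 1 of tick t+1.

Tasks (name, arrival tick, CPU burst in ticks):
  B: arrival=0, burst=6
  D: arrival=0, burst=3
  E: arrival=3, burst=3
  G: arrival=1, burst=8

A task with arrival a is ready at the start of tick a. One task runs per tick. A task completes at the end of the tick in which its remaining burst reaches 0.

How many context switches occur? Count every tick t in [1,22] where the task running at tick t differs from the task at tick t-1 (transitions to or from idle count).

t=0: queue=[B,D] q_used=0 → run B
t=1: queue=[B,D,G] q_used=1 → run B
t=2: queue=[D,G,B] q_used=0 → run D
t=3: queue=[D,G,B,E] q_used=1 → run D
t=4: queue=[G,B,E,D] q_used=0 → run G
t=5: queue=[G,B,E,D] q_used=1 → run G
t=6: queue=[B,E,D,G] q_used=0 → run B
t=7: queue=[B,E,D,G] q_used=1 → run B
t=8: queue=[E,D,G,B] q_used=0 → run E
t=9: queue=[E,D,G,B] q_used=1 → run E
t=10: queue=[D,G,B,E] q_used=0 → run D
t=11: queue=[G,B,E] q_used=0 → run G
t=12: queue=[G,B,E] q_used=1 → run G
t=13: queue=[B,E,G] q_used=0 → run B
t=14: queue=[B,E,G] q_used=1 → run B
t=15: queue=[E,G] q_used=0 → run E
t=16: queue=[G] q_used=0 → run G
t=17: queue=[G] q_used=1 → run G
t=18: queue=[G] q_used=0 → run G
t=19: queue=[G] q_used=1 → run G
t=20: (idle)
t=21: (idle)
t=22: (idle)

context switches = 10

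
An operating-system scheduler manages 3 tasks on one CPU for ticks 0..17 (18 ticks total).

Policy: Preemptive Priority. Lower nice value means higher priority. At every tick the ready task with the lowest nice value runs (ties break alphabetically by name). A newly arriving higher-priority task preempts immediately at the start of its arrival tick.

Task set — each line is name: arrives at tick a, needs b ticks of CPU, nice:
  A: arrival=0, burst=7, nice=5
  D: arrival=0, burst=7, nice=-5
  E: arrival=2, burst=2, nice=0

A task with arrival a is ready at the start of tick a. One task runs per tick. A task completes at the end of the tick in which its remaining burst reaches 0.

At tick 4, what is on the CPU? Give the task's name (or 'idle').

running at tick 4 = D

t=0: ready={A,D} → run D
t=1: ready={A,D} → run D
t=2: ready={A,D,E} → run D
t=3: ready={A,D,E} → run D
t=4: ready={A,D,E} → run D
t=5: ready={A,D,E} → run D
t=6: ready={A,D,E} → run D
t=7: ready={A,E} → run E
t=8: ready={A,E} → run E
t=9: ready={A} → run A
t=10: ready={A} → run A
t=11: ready={A} → run A
t=12: ready={A} → run A
t=13: ready={A} → run A
t=14: ready={A} → run A
t=15: ready={A} → run A
t=16: (idle)
t=17: (idle)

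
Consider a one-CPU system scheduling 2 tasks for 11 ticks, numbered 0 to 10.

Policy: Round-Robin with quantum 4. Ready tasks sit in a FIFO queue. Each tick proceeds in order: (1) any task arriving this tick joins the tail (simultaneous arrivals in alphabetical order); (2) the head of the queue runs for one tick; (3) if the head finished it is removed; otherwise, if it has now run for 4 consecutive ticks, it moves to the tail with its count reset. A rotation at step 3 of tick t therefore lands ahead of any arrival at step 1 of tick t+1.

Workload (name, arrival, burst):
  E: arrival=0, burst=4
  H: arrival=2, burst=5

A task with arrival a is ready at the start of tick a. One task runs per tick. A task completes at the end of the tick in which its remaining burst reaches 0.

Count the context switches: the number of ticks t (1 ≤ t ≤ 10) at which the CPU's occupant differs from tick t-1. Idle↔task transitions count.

context switches = 2

t=0: queue=[E] q_used=0 → run E
t=1: queue=[E] q_used=1 → run E
t=2: queue=[E,H] q_used=2 → run E
t=3: queue=[E,H] q_used=3 → run E
t=4: queue=[H] q_used=0 → run H
t=5: queue=[H] q_used=1 → run H
t=6: queue=[H] q_used=2 → run H
t=7: queue=[H] q_used=3 → run H
t=8: queue=[H] q_used=0 → run H
t=9: (idle)
t=10: (idle)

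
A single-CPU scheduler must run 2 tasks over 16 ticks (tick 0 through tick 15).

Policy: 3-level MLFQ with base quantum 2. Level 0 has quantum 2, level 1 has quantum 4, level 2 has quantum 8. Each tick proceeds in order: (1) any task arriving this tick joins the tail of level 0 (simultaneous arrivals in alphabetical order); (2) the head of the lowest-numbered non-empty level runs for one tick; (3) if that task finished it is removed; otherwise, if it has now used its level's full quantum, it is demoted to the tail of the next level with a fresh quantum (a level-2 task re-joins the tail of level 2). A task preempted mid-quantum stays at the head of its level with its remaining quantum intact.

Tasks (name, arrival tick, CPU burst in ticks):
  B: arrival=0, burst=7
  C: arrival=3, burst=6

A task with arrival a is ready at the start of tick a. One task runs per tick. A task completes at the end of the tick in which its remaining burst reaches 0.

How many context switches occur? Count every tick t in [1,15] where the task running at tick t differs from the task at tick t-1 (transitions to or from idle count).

t=0: L0/L1/L2 = B/-/- → run B
t=1: L0/L1/L2 = B/-/- → run B
t=2: L0/L1/L2 = -/B/- → run B
t=3: L0/L1/L2 = C/B/- → run C
t=4: L0/L1/L2 = C/B/- → run C
t=5: L0/L1/L2 = -/BC/- → run B
t=6: L0/L1/L2 = -/BC/- → run B
t=7: L0/L1/L2 = -/BC/- → run B
t=8: L0/L1/L2 = -/C/B → run C
t=9: L0/L1/L2 = -/C/B → run C
t=10: L0/L1/L2 = -/C/B → run C
t=11: L0/L1/L2 = -/C/B → run C
t=12: L0/L1/L2 = -/-/B → run B
t=13: (idle)
t=14: (idle)
t=15: (idle)

context switches = 5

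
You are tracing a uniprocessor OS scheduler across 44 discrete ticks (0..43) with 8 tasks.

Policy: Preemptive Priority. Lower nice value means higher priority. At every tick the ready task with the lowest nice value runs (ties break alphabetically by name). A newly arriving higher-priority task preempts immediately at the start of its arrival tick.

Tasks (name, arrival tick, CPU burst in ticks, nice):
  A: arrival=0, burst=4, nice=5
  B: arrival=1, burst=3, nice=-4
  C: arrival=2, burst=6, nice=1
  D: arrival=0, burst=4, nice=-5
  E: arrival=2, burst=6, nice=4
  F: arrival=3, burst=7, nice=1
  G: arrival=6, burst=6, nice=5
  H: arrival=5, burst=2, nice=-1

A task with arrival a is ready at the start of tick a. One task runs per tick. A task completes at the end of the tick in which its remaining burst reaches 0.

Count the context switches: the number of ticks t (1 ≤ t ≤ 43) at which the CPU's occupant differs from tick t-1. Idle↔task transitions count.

context switches = 8

t=0: ready={A,D} → run D
t=1: ready={A,B,D} → run D
t=2: ready={A,B,C,D,E} → run D
t=3: ready={A,B,C,D,E,F} → run D
t=4: ready={A,B,C,E,F} → run B
t=5: ready={A,B,C,E,F,H} → run B
t=6: ready={A,B,C,E,F,G,H} → run B
t=7: ready={A,C,E,F,G,H} → run H
t=8: ready={A,C,E,F,G,H} → run H
t=9: ready={A,C,E,F,G} → run C
t=10: ready={A,C,E,F,G} → run C
t=11: ready={A,C,E,F,G} → run C
t=12: ready={A,C,E,F,G} → run C
t=13: ready={A,C,E,F,G} → run C
t=14: ready={A,C,E,F,G} → run C
t=15: ready={A,E,F,G} → run F
t=16: ready={A,E,F,G} → run F
t=17: ready={A,E,F,G} → run F
t=18: ready={A,E,F,G} → run F
t=19: ready={A,E,F,G} → run F
t=20: ready={A,E,F,G} → run F
t=21: ready={A,E,F,G} → run F
t=22: ready={A,E,G} → run E
t=23: ready={A,E,G} → run E
t=24: ready={A,E,G} → run E
t=25: ready={A,E,G} → run E
t=26: ready={A,E,G} → run E
t=27: ready={A,E,G} → run E
t=28: ready={A,G} → run A
t=29: ready={A,G} → run A
t=30: ready={A,G} → run A
t=31: ready={A,G} → run A
t=32: ready={G} → run G
t=33: ready={G} → run G
t=34: ready={G} → run G
t=35: ready={G} → run G
t=36: ready={G} → run G
t=37: ready={G} → run G
t=38: (idle)
t=39: (idle)
t=40: (idle)
t=41: (idle)
t=42: (idle)
t=43: (idle)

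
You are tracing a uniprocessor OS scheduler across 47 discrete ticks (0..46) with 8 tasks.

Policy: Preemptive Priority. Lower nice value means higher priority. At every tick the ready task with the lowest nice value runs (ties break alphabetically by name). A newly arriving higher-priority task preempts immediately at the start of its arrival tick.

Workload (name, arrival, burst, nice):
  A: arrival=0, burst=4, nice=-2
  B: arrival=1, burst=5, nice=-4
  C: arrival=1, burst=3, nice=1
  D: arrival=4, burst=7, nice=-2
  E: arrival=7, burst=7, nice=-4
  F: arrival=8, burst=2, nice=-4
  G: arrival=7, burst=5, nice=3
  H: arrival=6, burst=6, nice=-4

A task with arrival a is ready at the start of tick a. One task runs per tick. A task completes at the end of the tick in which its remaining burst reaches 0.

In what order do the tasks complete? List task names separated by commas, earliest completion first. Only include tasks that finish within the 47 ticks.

completion order = B, E, F, H, A, D, C, G

t=0: ready={A} → run A
t=1: ready={A,B,C} → run B
t=2: ready={A,B,C} → run B
t=3: ready={A,B,C} → run B
t=4: ready={A,B,C,D} → run B
t=5: ready={A,B,C,D} → run B
t=6: ready={A,C,D,H} → run H
t=7: ready={A,C,D,E,G,H} → run E
t=8: ready={A,C,D,E,F,G,H} → run E
t=9: ready={A,C,D,E,F,G,H} → run E
t=10: ready={A,C,D,E,F,G,H} → run E
t=11: ready={A,C,D,E,F,G,H} → run E
t=12: ready={A,C,D,E,F,G,H} → run E
t=13: ready={A,C,D,E,F,G,H} → run E
t=14: ready={A,C,D,F,G,H} → run F
t=15: ready={A,C,D,F,G,H} → run F
t=16: ready={A,C,D,G,H} → run H
t=17: ready={A,C,D,G,H} → run H
t=18: ready={A,C,D,G,H} → run H
t=19: ready={A,C,D,G,H} → run H
t=20: ready={A,C,D,G,H} → run H
t=21: ready={A,C,D,G} → run A
t=22: ready={A,C,D,G} → run A
t=23: ready={A,C,D,G} → run A
t=24: ready={C,D,G} → run D
t=25: ready={C,D,G} → run D
t=26: ready={C,D,G} → run D
t=27: ready={C,D,G} → run D
t=28: ready={C,D,G} → run D
t=29: ready={C,D,G} → run D
t=30: ready={C,D,G} → run D
t=31: ready={C,G} → run C
t=32: ready={C,G} → run C
t=33: ready={C,G} → run C
t=34: ready={G} → run G
t=35: ready={G} → run G
t=36: ready={G} → run G
t=37: ready={G} → run G
t=38: ready={G} → run G
t=39: (idle)
t=40: (idle)
t=41: (idle)
t=42: (idle)
t=43: (idle)
t=44: (idle)
t=45: (idle)
t=46: (idle)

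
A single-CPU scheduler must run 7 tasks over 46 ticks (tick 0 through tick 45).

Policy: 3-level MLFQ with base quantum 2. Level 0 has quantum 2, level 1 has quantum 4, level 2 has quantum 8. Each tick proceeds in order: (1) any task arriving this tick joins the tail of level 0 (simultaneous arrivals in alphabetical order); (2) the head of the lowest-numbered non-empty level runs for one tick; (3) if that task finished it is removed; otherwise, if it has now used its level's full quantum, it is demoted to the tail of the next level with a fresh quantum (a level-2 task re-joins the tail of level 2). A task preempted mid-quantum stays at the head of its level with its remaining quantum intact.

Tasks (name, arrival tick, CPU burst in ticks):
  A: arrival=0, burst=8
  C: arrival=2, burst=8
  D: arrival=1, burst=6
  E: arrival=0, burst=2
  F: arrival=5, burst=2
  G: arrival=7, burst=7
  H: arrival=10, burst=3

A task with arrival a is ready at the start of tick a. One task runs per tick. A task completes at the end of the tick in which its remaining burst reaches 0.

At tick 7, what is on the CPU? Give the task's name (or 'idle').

t=0: L0/L1/L2 = AE/-/- → run A
t=1: L0/L1/L2 = AED/-/- → run A
t=2: L0/L1/L2 = EDC/A/- → run E
t=3: L0/L1/L2 = EDC/A/- → run E
t=4: L0/L1/L2 = DC/A/- → run D
t=5: L0/L1/L2 = DCF/A/- → run D
t=6: L0/L1/L2 = CF/AD/- → run C
t=7: L0/L1/L2 = CFG/AD/- → run C
t=8: L0/L1/L2 = FG/ADC/- → run F
t=9: L0/L1/L2 = FG/ADC/- → run F
t=10: L0/L1/L2 = GH/ADC/- → run G
t=11: L0/L1/L2 = GH/ADC/- → run G
t=12: L0/L1/L2 = H/ADCG/- → run H
t=13: L0/L1/L2 = H/ADCG/- → run H
t=14: L0/L1/L2 = -/ADCGH/- → run A
t=15: L0/L1/L2 = -/ADCGH/- → run A
t=16: L0/L1/L2 = -/ADCGH/- → run A
t=17: L0/L1/L2 = -/ADCGH/- → run A
t=18: L0/L1/L2 = -/DCGH/A → run D
t=19: L0/L1/L2 = -/DCGH/A → run D
t=20: L0/L1/L2 = -/DCGH/A → run D
t=21: L0/L1/L2 = -/DCGH/A → run D
t=22: L0/L1/L2 = -/CGH/A → run C
t=23: L0/L1/L2 = -/CGH/A → run C
t=24: L0/L1/L2 = -/CGH/A → run C
t=25: L0/L1/L2 = -/CGH/A → run C
t=26: L0/L1/L2 = -/GH/AC → run G
t=27: L0/L1/L2 = -/GH/AC → run G
t=28: L0/L1/L2 = -/GH/AC → run G
t=29: L0/L1/L2 = -/GH/AC → run G
t=30: L0/L1/L2 = -/H/ACG → run H
t=31: L0/L1/L2 = -/-/ACG → run A
t=32: L0/L1/L2 = -/-/ACG → run A
t=33: L0/L1/L2 = -/-/CG → run C
t=34: L0/L1/L2 = -/-/CG → run C
t=35: L0/L1/L2 = -/-/G → run G
t=36: (idle)
t=37: (idle)
t=38: (idle)
t=39: (idle)
t=40: (idle)
t=41: (idle)
t=42: (idle)
t=43: (idle)
t=44: (idle)
t=45: (idle)

running at tick 7 = C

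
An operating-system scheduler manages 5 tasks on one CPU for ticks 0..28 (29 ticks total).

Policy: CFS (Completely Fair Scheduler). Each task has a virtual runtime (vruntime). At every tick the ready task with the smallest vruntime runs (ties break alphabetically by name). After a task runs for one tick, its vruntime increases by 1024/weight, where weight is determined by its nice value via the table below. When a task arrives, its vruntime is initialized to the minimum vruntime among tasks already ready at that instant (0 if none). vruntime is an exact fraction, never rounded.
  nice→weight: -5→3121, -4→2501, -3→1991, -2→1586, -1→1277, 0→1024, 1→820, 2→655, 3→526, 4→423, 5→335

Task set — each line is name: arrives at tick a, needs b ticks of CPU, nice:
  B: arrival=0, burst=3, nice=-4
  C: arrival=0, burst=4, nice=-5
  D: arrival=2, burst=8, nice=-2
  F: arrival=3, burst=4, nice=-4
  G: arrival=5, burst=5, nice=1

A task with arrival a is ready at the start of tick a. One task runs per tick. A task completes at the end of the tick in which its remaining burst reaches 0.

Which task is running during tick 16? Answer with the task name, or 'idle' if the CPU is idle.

t=0: vr[B=0 C=0] → run B
t=1: vr[B=1024/2501 C=0] → run C
t=2: vr[B=1024/2501 C=1024/3121 D=1024/3121] → run C
t=3: vr[B=1024/2501 C=2048/3121 D=1024/3121 F=1024/3121] → run D
t=4: vr[B=1024/2501 C=2048/3121 D=2409984/2474953 F=1024/3121] → run F
t=5: vr[B=1024/2501 C=2048/3121 D=2409984/2474953 F=5756928/7805621 G=1024/2501] → run B
t=6: vr[B=2048/2501 C=2048/3121 D=2409984/2474953 F=5756928/7805621 G=1024/2501] → run G
t=7: vr[B=2048/2501 C=2048/3121 D=2409984/2474953 F=5756928/7805621 G=20736/12505] → run C
t=8: vr[B=2048/2501 C=3072/3121 D=2409984/2474953 F=5756928/7805621 G=20736/12505] → run F
t=9: vr[B=2048/2501 C=3072/3121 D=2409984/2474953 F=8952832/7805621 G=20736/12505] → run B
t=10: vr[C=3072/3121 D=2409984/2474953 F=8952832/7805621 G=20736/12505] → run D
t=11: vr[C=3072/3121 D=4007936/2474953 F=8952832/7805621 G=20736/12505] → run C
t=12: vr[D=4007936/2474953 F=8952832/7805621 G=20736/12505] → run F
t=13: vr[D=4007936/2474953 F=12148736/7805621 G=20736/12505] → run F
t=14: vr[D=4007936/2474953 G=20736/12505] → run D
t=15: vr[D=5605888/2474953 G=20736/12505] → run G
t=16: vr[D=5605888/2474953 G=36352/12505] → run D
t=17: vr[D=7203840/2474953 G=36352/12505] → run G
t=18: vr[D=7203840/2474953 G=51968/12505] → run D
t=19: vr[D=8801792/2474953 G=51968/12505] → run D
t=20: vr[D=10399744/2474953 G=51968/12505] → run G
t=21: vr[D=10399744/2474953 G=67584/12505] → run D
t=22: vr[D=11997696/2474953 G=67584/12505] → run D
t=23: vr[G=67584/12505] → run G
t=24: (idle)
t=25: (idle)
t=26: (idle)
t=27: (idle)
t=28: (idle)

running at tick 16 = D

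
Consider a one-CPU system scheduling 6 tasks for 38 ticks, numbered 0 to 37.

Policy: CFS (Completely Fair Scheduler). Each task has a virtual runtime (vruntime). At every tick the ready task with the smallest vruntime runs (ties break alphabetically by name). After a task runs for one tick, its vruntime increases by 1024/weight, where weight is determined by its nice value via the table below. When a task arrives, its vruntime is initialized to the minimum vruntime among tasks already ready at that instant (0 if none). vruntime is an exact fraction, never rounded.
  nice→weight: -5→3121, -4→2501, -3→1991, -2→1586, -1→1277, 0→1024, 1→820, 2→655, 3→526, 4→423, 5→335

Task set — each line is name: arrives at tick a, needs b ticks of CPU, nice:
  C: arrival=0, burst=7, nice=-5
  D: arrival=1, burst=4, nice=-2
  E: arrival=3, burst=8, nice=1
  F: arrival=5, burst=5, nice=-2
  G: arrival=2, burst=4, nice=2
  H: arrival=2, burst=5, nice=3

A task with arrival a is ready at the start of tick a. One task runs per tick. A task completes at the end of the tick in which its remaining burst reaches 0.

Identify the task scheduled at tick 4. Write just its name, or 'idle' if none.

t=0: vr[C=0] → run C
t=1: vr[C=1024/3121 D=1024/3121] → run C
t=2: vr[C=2048/3121 D=1024/3121 G=1024/3121 H=1024/3121] → run D
t=3: vr[C=2048/3121 D=2409984/2474953 E=1024/3121 G=1024/3121 H=1024/3121] → run E
t=4: vr[C=2048/3121 D=2409984/2474953 E=1008896/639805 G=1024/3121 H=1024/3121] → run G
t=5: vr[C=2048/3121 D=2409984/2474953 E=1008896/639805 F=1024/3121 G=3866624/2044255 H=1024/3121] → run F
t=6: vr[C=2048/3121 D=2409984/2474953 E=1008896/639805 F=2409984/2474953 G=3866624/2044255 H=1024/3121] → run H
t=7: vr[C=2048/3121 D=2409984/2474953 E=1008896/639805 F=2409984/2474953 G=3866624/2044255 H=1867264/820823] → run C
t=8: vr[C=3072/3121 D=2409984/2474953 E=1008896/639805 F=2409984/2474953 G=3866624/2044255 H=1867264/820823] → run D
t=9: vr[C=3072/3121 D=4007936/2474953 E=1008896/639805 F=2409984/2474953 G=3866624/2044255 H=1867264/820823] → run F
t=10: vr[C=3072/3121 D=4007936/2474953 E=1008896/639805 F=4007936/2474953 G=3866624/2044255 H=1867264/820823] → run C
t=11: vr[C=4096/3121 D=4007936/2474953 E=1008896/639805 F=4007936/2474953 G=3866624/2044255 H=1867264/820823] → run C
t=12: vr[C=5120/3121 D=4007936/2474953 E=1008896/639805 F=4007936/2474953 G=3866624/2044255 H=1867264/820823] → run E
t=13: vr[C=5120/3121 D=4007936/2474953 E=1807872/639805 F=4007936/2474953 G=3866624/2044255 H=1867264/820823] → run D
t=14: vr[C=5120/3121 D=5605888/2474953 E=1807872/639805 F=4007936/2474953 G=3866624/2044255 H=1867264/820823] → run F
t=15: vr[C=5120/3121 D=5605888/2474953 E=1807872/639805 F=5605888/2474953 G=3866624/2044255 H=1867264/820823] → run C
t=16: vr[C=6144/3121 D=5605888/2474953 E=1807872/639805 F=5605888/2474953 G=3866624/2044255 H=1867264/820823] → run G
t=17: vr[C=6144/3121 D=5605888/2474953 E=1807872/639805 F=5605888/2474953 G=7062528/2044255 H=1867264/820823] → run C
t=18: vr[D=5605888/2474953 E=1807872/639805 F=5605888/2474953 G=7062528/2044255 H=1867264/820823] → run D
t=19: vr[E=1807872/639805 F=5605888/2474953 G=7062528/2044255 H=1867264/820823] → run F
t=20: vr[E=1807872/639805 F=7203840/2474953 G=7062528/2044255 H=1867264/820823] → run H
t=21: vr[E=1807872/639805 F=7203840/2474953 G=7062528/2044255 H=3465216/820823] → run E
t=22: vr[E=2606848/639805 F=7203840/2474953 G=7062528/2044255 H=3465216/820823] → run F
t=23: vr[E=2606848/639805 G=7062528/2044255 H=3465216/820823] → run G
t=24: vr[E=2606848/639805 G=10258432/2044255 H=3465216/820823] → run E
t=25: vr[E=3405824/639805 G=10258432/2044255 H=3465216/820823] → run H
t=26: vr[E=3405824/639805 G=10258432/2044255 H=5063168/820823] → run G
t=27: vr[E=3405824/639805 H=5063168/820823] → run E
t=28: vr[E=840960/127961 H=5063168/820823] → run H
t=29: vr[E=840960/127961 H=6661120/820823] → run E
t=30: vr[E=5003776/639805 H=6661120/820823] → run E
t=31: vr[E=5802752/639805 H=6661120/820823] → run H
t=32: vr[E=5802752/639805] → run E
t=33: (idle)
t=34: (idle)
t=35: (idle)
t=36: (idle)
t=37: (idle)

running at tick 4 = G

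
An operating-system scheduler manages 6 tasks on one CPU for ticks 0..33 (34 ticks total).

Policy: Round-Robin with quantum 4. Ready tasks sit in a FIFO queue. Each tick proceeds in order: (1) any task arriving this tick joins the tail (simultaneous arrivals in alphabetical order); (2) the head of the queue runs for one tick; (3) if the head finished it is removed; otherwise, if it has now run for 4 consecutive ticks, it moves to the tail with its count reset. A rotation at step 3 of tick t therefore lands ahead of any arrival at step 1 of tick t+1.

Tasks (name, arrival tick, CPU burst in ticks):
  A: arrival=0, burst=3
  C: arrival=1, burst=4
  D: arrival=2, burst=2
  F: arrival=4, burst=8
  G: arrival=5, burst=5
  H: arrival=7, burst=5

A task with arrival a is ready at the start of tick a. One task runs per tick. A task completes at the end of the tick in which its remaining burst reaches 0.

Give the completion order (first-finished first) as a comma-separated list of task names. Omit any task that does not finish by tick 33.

completion order = A, C, D, F, G, H

t=0: queue=[A] q_used=0 → run A
t=1: queue=[A,C] q_used=1 → run A
t=2: queue=[A,C,D] q_used=2 → run A
t=3: queue=[C,D] q_used=0 → run C
t=4: queue=[C,D,F] q_used=1 → run C
t=5: queue=[C,D,F,G] q_used=2 → run C
t=6: queue=[C,D,F,G] q_used=3 → run C
t=7: queue=[D,F,G,H] q_used=0 → run D
t=8: queue=[D,F,G,H] q_used=1 → run D
t=9: queue=[F,G,H] q_used=0 → run F
t=10: queue=[F,G,H] q_used=1 → run F
t=11: queue=[F,G,H] q_used=2 → run F
t=12: queue=[F,G,H] q_used=3 → run F
t=13: queue=[G,H,F] q_used=0 → run G
t=14: queue=[G,H,F] q_used=1 → run G
t=15: queue=[G,H,F] q_used=2 → run G
t=16: queue=[G,H,F] q_used=3 → run G
t=17: queue=[H,F,G] q_used=0 → run H
t=18: queue=[H,F,G] q_used=1 → run H
t=19: queue=[H,F,G] q_used=2 → run H
t=20: queue=[H,F,G] q_used=3 → run H
t=21: queue=[F,G,H] q_used=0 → run F
t=22: queue=[F,G,H] q_used=1 → run F
t=23: queue=[F,G,H] q_used=2 → run F
t=24: queue=[F,G,H] q_used=3 → run F
t=25: queue=[G,H] q_used=0 → run G
t=26: queue=[H] q_used=0 → run H
t=27: (idle)
t=28: (idle)
t=29: (idle)
t=30: (idle)
t=31: (idle)
t=32: (idle)
t=33: (idle)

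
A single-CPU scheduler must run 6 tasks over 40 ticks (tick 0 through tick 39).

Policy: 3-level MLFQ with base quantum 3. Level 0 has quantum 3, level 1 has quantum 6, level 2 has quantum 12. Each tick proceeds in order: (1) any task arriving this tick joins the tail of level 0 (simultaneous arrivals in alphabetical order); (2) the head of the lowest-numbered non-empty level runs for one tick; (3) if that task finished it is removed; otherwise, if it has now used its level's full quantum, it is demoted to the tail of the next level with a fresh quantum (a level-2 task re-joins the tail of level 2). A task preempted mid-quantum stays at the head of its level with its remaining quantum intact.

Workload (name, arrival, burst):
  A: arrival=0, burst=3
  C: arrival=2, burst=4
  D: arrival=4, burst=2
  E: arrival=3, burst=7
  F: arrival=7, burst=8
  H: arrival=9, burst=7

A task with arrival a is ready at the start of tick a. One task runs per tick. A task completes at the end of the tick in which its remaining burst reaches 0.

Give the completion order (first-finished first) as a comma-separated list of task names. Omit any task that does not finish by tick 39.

t=0: L0/L1/L2 = A/-/- → run A
t=1: L0/L1/L2 = A/-/- → run A
t=2: L0/L1/L2 = AC/-/- → run A
t=3: L0/L1/L2 = CE/-/- → run C
t=4: L0/L1/L2 = CED/-/- → run C
t=5: L0/L1/L2 = CED/-/- → run C
t=6: L0/L1/L2 = ED/C/- → run E
t=7: L0/L1/L2 = EDF/C/- → run E
t=8: L0/L1/L2 = EDF/C/- → run E
t=9: L0/L1/L2 = DFH/CE/- → run D
t=10: L0/L1/L2 = DFH/CE/- → run D
t=11: L0/L1/L2 = FH/CE/- → run F
t=12: L0/L1/L2 = FH/CE/- → run F
t=13: L0/L1/L2 = FH/CE/- → run F
t=14: L0/L1/L2 = H/CEF/- → run H
t=15: L0/L1/L2 = H/CEF/- → run H
t=16: L0/L1/L2 = H/CEF/- → run H
t=17: L0/L1/L2 = -/CEFH/- → run C
t=18: L0/L1/L2 = -/EFH/- → run E
t=19: L0/L1/L2 = -/EFH/- → run E
t=20: L0/L1/L2 = -/EFH/- → run E
t=21: L0/L1/L2 = -/EFH/- → run E
t=22: L0/L1/L2 = -/FH/- → run F
t=23: L0/L1/L2 = -/FH/- → run F
t=24: L0/L1/L2 = -/FH/- → run F
t=25: L0/L1/L2 = -/FH/- → run F
t=26: L0/L1/L2 = -/FH/- → run F
t=27: L0/L1/L2 = -/H/- → run H
t=28: L0/L1/L2 = -/H/- → run H
t=29: L0/L1/L2 = -/H/- → run H
t=30: L0/L1/L2 = -/H/- → run H
t=31: (idle)
t=32: (idle)
t=33: (idle)
t=34: (idle)
t=35: (idle)
t=36: (idle)
t=37: (idle)
t=38: (idle)
t=39: (idle)

completion order = A, D, C, E, F, H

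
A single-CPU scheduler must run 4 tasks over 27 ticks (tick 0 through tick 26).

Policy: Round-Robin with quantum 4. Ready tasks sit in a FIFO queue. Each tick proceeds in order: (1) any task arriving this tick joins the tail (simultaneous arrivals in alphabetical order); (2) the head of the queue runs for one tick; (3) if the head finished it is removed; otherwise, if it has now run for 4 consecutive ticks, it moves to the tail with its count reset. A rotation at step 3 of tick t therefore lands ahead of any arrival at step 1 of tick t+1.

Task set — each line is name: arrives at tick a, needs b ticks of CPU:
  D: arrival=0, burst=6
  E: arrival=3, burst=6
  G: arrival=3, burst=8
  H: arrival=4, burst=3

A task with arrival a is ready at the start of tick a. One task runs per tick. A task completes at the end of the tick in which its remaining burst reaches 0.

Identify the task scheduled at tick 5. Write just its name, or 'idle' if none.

t=0: queue=[D] q_used=0 → run D
t=1: queue=[D] q_used=1 → run D
t=2: queue=[D] q_used=2 → run D
t=3: queue=[D,E,G] q_used=3 → run D
t=4: queue=[E,G,D,H] q_used=0 → run E
t=5: queue=[E,G,D,H] q_used=1 → run E
t=6: queue=[E,G,D,H] q_used=2 → run E
t=7: queue=[E,G,D,H] q_used=3 → run E
t=8: queue=[G,D,H,E] q_used=0 → run G
t=9: queue=[G,D,H,E] q_used=1 → run G
t=10: queue=[G,D,H,E] q_used=2 → run G
t=11: queue=[G,D,H,E] q_used=3 → run G
t=12: queue=[D,H,E,G] q_used=0 → run D
t=13: queue=[D,H,E,G] q_used=1 → run D
t=14: queue=[H,E,G] q_used=0 → run H
t=15: queue=[H,E,G] q_used=1 → run H
t=16: queue=[H,E,G] q_used=2 → run H
t=17: queue=[E,G] q_used=0 → run E
t=18: queue=[E,G] q_used=1 → run E
t=19: queue=[G] q_used=0 → run G
t=20: queue=[G] q_used=1 → run G
t=21: queue=[G] q_used=2 → run G
t=22: queue=[G] q_used=3 → run G
t=23: (idle)
t=24: (idle)
t=25: (idle)
t=26: (idle)

running at tick 5 = E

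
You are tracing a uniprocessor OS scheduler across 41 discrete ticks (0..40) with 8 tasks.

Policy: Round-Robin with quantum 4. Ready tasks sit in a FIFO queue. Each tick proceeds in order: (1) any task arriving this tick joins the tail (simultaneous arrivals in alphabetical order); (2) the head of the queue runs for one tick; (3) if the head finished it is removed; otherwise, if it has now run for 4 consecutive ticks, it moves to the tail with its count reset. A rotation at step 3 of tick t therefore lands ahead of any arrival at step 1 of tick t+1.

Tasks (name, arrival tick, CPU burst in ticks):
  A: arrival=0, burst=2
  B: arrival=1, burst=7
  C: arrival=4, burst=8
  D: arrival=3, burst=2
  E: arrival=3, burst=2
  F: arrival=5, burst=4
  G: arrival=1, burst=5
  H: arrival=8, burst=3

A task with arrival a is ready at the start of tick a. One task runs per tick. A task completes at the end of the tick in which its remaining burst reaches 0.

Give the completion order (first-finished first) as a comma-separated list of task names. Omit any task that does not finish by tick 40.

t=0: queue=[A] q_used=0 → run A
t=1: queue=[A,B,G] q_used=1 → run A
t=2: queue=[B,G] q_used=0 → run B
t=3: queue=[B,G,D,E] q_used=1 → run B
t=4: queue=[B,G,D,E,C] q_used=2 → run B
t=5: queue=[B,G,D,E,C,F] q_used=3 → run B
t=6: queue=[G,D,E,C,F,B] q_used=0 → run G
t=7: queue=[G,D,E,C,F,B] q_used=1 → run G
t=8: queue=[G,D,E,C,F,B,H] q_used=2 → run G
t=9: queue=[G,D,E,C,F,B,H] q_used=3 → run G
t=10: queue=[D,E,C,F,B,H,G] q_used=0 → run D
t=11: queue=[D,E,C,F,B,H,G] q_used=1 → run D
t=12: queue=[E,C,F,B,H,G] q_used=0 → run E
t=13: queue=[E,C,F,B,H,G] q_used=1 → run E
t=14: queue=[C,F,B,H,G] q_used=0 → run C
t=15: queue=[C,F,B,H,G] q_used=1 → run C
t=16: queue=[C,F,B,H,G] q_used=2 → run C
t=17: queue=[C,F,B,H,G] q_used=3 → run C
t=18: queue=[F,B,H,G,C] q_used=0 → run F
t=19: queue=[F,B,H,G,C] q_used=1 → run F
t=20: queue=[F,B,H,G,C] q_used=2 → run F
t=21: queue=[F,B,H,G,C] q_used=3 → run F
t=22: queue=[B,H,G,C] q_used=0 → run B
t=23: queue=[B,H,G,C] q_used=1 → run B
t=24: queue=[B,H,G,C] q_used=2 → run B
t=25: queue=[H,G,C] q_used=0 → run H
t=26: queue=[H,G,C] q_used=1 → run H
t=27: queue=[H,G,C] q_used=2 → run H
t=28: queue=[G,C] q_used=0 → run G
t=29: queue=[C] q_used=0 → run C
t=30: queue=[C] q_used=1 → run C
t=31: queue=[C] q_used=2 → run C
t=32: queue=[C] q_used=3 → run C
t=33: (idle)
t=34: (idle)
t=35: (idle)
t=36: (idle)
t=37: (idle)
t=38: (idle)
t=39: (idle)
t=40: (idle)

completion order = A, D, E, F, B, H, G, C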